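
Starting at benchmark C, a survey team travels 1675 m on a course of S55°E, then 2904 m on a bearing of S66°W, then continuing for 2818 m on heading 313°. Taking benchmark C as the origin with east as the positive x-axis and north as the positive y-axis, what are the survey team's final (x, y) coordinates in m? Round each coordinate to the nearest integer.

Leg 1 (S55°E, 1675 m): east 1675 sin 125° = 1372.08, north 1675 cos 125° = -960.74
Leg 2 (S66°W, 2904 m): east 2904 sin 246° = -2652.94, north 2904 cos 246° = -1181.16
Leg 3 (313°, 2818 m): east 2818 sin 313° = -2060.95, north 2818 cos 313° = 1921.87
Summing: -3341.81 m east, -220.03 m north → (-3342, -220).

(-3342, -220)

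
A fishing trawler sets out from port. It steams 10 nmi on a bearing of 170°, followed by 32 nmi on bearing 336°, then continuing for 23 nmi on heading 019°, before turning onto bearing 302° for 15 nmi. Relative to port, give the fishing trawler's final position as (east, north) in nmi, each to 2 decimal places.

(-16.51, 49.08)

Leg 1 (170°, 10 nmi): east 10 sin 170° = 1.74, north 10 cos 170° = -9.85
Leg 2 (336°, 32 nmi): east 32 sin 336° = -13.02, north 32 cos 336° = 29.23
Leg 3 (019°, 23 nmi): east 23 sin 19° = 7.49, north 23 cos 19° = 21.75
Leg 4 (302°, 15 nmi): east 15 sin 302° = -12.72, north 15 cos 302° = 7.95
Summing: -16.51 nmi east, 49.08 nmi north → (-16.51, 49.08).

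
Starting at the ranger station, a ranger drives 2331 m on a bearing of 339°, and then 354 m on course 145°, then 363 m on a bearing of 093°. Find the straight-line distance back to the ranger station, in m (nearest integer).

Leg 1 (339°, 2331 m): east 2331 sin 339° = -835.36, north 2331 cos 339° = 2176.18
Leg 2 (145°, 354 m): east 354 sin 145° = 203.05, north 354 cos 145° = -289.98
Leg 3 (093°, 363 m): east 363 sin 93° = 362.50, north 363 cos 93° = -19.00
Net: -269.81 east, 1867.20 north. Distance = √((-269.81)² + (1867.20)²) = 1886.591 m.

1887 m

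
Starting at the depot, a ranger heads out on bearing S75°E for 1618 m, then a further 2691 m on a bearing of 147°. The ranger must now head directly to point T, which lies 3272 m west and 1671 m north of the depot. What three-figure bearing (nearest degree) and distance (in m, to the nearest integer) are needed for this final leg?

Leg 1 (S75°E, 1618 m): east 1618 sin 105° = 1562.87, north 1618 cos 105° = -418.77
Leg 2 (147°, 2691 m): east 2691 sin 147° = 1465.62, north 2691 cos 147° = -2256.86
Current position: (3028.49, -2675.63). Target: (-3272, 1671). Remaining: Δeast = -6300.49, Δnorth = 4346.63.
Bearing = atan2(-6300.49, 4346.63) mod 360° = 304.60°; distance = √((-6300.49)² + (4346.63)²) = 7654.371 m.

305°, 7654 m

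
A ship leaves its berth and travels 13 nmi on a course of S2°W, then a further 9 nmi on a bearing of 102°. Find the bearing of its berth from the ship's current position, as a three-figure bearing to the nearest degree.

Leg 1 (S2°W, 13 nmi): east 13 sin 182° = -0.45, north 13 cos 182° = -12.99
Leg 2 (102°, 9 nmi): east 9 sin 102° = 8.80, north 9 cos 102° = -1.87
Net displacement: 8.35 east, -14.86 north. Direction back to start is (-8.35, 14.86): bearing = atan2(-8.35, 14.86) mod 360° = 330.67° ≈ 331°.

331°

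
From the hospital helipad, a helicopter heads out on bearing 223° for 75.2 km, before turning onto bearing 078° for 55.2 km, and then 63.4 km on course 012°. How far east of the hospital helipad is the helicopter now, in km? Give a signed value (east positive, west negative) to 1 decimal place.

Leg 1 (223°, 75.2 km): east 75.2 sin 223° = -51.29, north 75.2 cos 223° = -55.00
Leg 2 (078°, 55.2 km): east 55.2 sin 78° = 53.99, north 55.2 cos 78° = 11.48
Leg 3 (012°, 63.4 km): east 63.4 sin 12° = 13.18, north 63.4 cos 12° = 62.01
Net east component: 15.89 km.

15.9 km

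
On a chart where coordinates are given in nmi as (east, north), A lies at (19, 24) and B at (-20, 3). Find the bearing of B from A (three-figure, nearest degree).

Δeast = -20 − 19 = -39.00; Δnorth = 3 − 24 = -21.00.
Bearing = atan2(Δeast, Δnorth) mod 360° = 241.70° ≈ 242°.

242°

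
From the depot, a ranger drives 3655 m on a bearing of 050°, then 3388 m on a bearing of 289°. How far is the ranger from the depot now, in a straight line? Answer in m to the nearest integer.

Leg 1 (050°, 3655 m): east 3655 sin 50° = 2799.89, north 3655 cos 50° = 2349.39
Leg 2 (289°, 3388 m): east 3388 sin 289° = -3203.42, north 3388 cos 289° = 1103.02
Net: -403.52 east, 3452.41 north. Distance = √((-403.52)² + (3452.41)²) = 3475.916 m.

3476 m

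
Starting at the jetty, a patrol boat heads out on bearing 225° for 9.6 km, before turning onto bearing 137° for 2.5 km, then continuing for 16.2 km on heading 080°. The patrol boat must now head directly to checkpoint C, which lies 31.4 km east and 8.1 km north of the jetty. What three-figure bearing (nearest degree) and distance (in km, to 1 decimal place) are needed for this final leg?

056°, 24.8 km

Leg 1 (225°, 9.6 km): east 9.6 sin 225° = -6.79, north 9.6 cos 225° = -6.79
Leg 2 (137°, 2.5 km): east 2.5 sin 137° = 1.70, north 2.5 cos 137° = -1.83
Leg 3 (080°, 16.2 km): east 16.2 sin 80° = 15.95, north 16.2 cos 80° = 2.81
Current position: (10.87, -5.80). Target: (31.4, 8.1). Remaining: Δeast = 20.53, Δnorth = 13.90.
Bearing = atan2(20.53, 13.90) mod 360° = 55.89°; distance = √((20.53)² + (13.90)²) = 24.794 km.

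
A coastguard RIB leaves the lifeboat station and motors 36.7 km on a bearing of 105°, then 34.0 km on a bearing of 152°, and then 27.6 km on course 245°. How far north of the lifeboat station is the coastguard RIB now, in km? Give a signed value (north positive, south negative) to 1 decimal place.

Leg 1 (105°, 36.7 km): east 36.7 sin 105° = 35.45, north 36.7 cos 105° = -9.50
Leg 2 (152°, 34.0 km): east 34.0 sin 152° = 15.96, north 34.0 cos 152° = -30.02
Leg 3 (245°, 27.6 km): east 27.6 sin 245° = -25.01, north 27.6 cos 245° = -11.66
Net north component: -51.18 km.

-51.2 km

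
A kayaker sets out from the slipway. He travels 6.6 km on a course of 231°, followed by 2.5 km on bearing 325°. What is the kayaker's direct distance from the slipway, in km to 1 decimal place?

Leg 1 (231°, 6.6 km): east 6.6 sin 231° = -5.13, north 6.6 cos 231° = -4.15
Leg 2 (325°, 2.5 km): east 2.5 sin 325° = -1.43, north 2.5 cos 325° = 2.05
Net: -6.56 east, -2.11 north. Distance = √((-6.56)² + (-2.11)²) = 6.893 km.

6.9 km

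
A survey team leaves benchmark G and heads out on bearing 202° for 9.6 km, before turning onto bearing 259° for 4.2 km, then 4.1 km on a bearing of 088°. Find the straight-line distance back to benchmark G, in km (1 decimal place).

10.2 km

Leg 1 (202°, 9.6 km): east 9.6 sin 202° = -3.60, north 9.6 cos 202° = -8.90
Leg 2 (259°, 4.2 km): east 4.2 sin 259° = -4.12, north 4.2 cos 259° = -0.80
Leg 3 (088°, 4.1 km): east 4.1 sin 88° = 4.10, north 4.1 cos 88° = 0.14
Net: -3.62 east, -9.56 north. Distance = √((-3.62)² + (-9.56)²) = 10.222 km.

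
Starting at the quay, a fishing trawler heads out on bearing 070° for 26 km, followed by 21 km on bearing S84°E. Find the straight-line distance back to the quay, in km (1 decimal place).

Leg 1 (070°, 26 km): east 26 sin 70° = 24.43, north 26 cos 70° = 8.89
Leg 2 (S84°E, 21 km): east 21 sin 96° = 20.88, north 21 cos 96° = -2.20
Net: 45.32 east, 6.70 north. Distance = √((45.32)² + (6.70)²) = 45.809 km.

45.8 km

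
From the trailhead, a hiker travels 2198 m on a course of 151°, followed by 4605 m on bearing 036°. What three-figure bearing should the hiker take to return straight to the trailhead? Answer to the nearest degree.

244°

Leg 1 (151°, 2198 m): east 2198 sin 151° = 1065.61, north 2198 cos 151° = -1922.41
Leg 2 (036°, 4605 m): east 4605 sin 36° = 2706.75, north 4605 cos 36° = 3725.52
Net displacement: 3772.36 east, 1803.11 north. Direction back to start is (-3772.36, -1803.11): bearing = atan2(-3772.36, -1803.11) mod 360° = 244.45° ≈ 244°.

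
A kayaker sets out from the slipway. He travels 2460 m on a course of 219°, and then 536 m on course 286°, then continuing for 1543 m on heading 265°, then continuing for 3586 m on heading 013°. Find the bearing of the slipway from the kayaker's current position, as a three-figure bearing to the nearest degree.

Leg 1 (219°, 2460 m): east 2460 sin 219° = -1548.13, north 2460 cos 219° = -1911.78
Leg 2 (286°, 536 m): east 536 sin 286° = -515.24, north 536 cos 286° = 147.74
Leg 3 (265°, 1543 m): east 1543 sin 265° = -1537.13, north 1543 cos 265° = -134.48
Leg 4 (013°, 3586 m): east 3586 sin 13° = 806.67, north 3586 cos 13° = 3494.09
Net displacement: -2793.82 east, 1595.57 north. Direction back to start is (2793.82, -1595.57): bearing = atan2(2793.82, -1595.57) mod 360° = 119.73° ≈ 120°.

120°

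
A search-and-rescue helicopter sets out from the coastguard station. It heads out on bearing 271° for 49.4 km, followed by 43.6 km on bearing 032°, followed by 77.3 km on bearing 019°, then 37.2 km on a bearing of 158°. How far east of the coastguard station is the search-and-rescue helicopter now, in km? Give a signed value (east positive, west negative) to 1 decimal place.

12.8 km

Leg 1 (271°, 49.4 km): east 49.4 sin 271° = -49.39, north 49.4 cos 271° = 0.86
Leg 2 (032°, 43.6 km): east 43.6 sin 32° = 23.10, north 43.6 cos 32° = 36.97
Leg 3 (019°, 77.3 km): east 77.3 sin 19° = 25.17, north 77.3 cos 19° = 73.09
Leg 4 (158°, 37.2 km): east 37.2 sin 158° = 13.94, north 37.2 cos 158° = -34.49
Net east component: 12.81 km.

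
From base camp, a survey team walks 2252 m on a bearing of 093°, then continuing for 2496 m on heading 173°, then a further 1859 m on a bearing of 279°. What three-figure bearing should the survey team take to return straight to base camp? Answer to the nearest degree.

Leg 1 (093°, 2252 m): east 2252 sin 93° = 2248.91, north 2252 cos 93° = -117.86
Leg 2 (173°, 2496 m): east 2496 sin 173° = 304.19, north 2496 cos 173° = -2477.40
Leg 3 (279°, 1859 m): east 1859 sin 279° = -1836.11, north 1859 cos 279° = 290.81
Net displacement: 716.99 east, -2304.44 north. Direction back to start is (-716.99, 2304.44): bearing = atan2(-716.99, 2304.44) mod 360° = 342.72° ≈ 343°.

343°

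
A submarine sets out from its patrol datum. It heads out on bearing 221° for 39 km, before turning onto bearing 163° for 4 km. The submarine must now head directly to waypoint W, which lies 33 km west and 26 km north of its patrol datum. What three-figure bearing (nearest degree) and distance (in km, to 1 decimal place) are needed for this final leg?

Leg 1 (221°, 39 km): east 39 sin 221° = -25.59, north 39 cos 221° = -29.43
Leg 2 (163°, 4 km): east 4 sin 163° = 1.17, north 4 cos 163° = -3.83
Current position: (-24.42, -33.26). Target: (-33, 26). Remaining: Δeast = -8.58, Δnorth = 59.26.
Bearing = atan2(-8.58, 59.26) mod 360° = 351.76°; distance = √((-8.58)² + (59.26)²) = 59.877 km.

352°, 59.9 km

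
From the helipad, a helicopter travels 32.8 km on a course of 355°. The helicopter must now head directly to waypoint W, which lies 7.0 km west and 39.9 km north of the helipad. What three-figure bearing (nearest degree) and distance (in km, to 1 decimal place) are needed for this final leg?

330°, 8.3 km

Leg 1 (355°, 32.8 km): east 32.8 sin 355° = -2.86, north 32.8 cos 355° = 32.68
Current position: (-2.86, 32.68). Target: (-7.0, 39.9). Remaining: Δeast = -4.14, Δnorth = 7.22.
Bearing = atan2(-4.14, 7.22) mod 360° = 330.18°; distance = √((-4.14)² + (7.22)²) = 8.328 km.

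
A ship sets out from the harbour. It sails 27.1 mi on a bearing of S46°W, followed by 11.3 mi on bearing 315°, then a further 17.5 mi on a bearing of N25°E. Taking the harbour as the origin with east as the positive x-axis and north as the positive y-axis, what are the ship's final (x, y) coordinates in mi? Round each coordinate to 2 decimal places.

Leg 1 (S46°W, 27.1 mi): east 27.1 sin 226° = -19.49, north 27.1 cos 226° = -18.83
Leg 2 (315°, 11.3 mi): east 11.3 sin 315° = -7.99, north 11.3 cos 315° = 7.99
Leg 3 (N25°E, 17.5 mi): east 17.5 sin 25° = 7.40, north 17.5 cos 25° = 15.86
Summing: -20.09 mi east, 5.03 mi north → (-20.09, 5.03).

(-20.09, 5.03)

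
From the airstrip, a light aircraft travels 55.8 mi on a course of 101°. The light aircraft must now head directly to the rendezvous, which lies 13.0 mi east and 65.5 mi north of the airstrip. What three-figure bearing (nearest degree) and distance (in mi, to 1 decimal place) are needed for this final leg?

Leg 1 (101°, 55.8 mi): east 55.8 sin 101° = 54.77, north 55.8 cos 101° = -10.65
Current position: (54.77, -10.65). Target: (13.0, 65.5). Remaining: Δeast = -41.77, Δnorth = 76.15.
Bearing = atan2(-41.77, 76.15) mod 360° = 331.25°; distance = √((-41.77)² + (76.15)²) = 86.853 mi.

331°, 86.9 mi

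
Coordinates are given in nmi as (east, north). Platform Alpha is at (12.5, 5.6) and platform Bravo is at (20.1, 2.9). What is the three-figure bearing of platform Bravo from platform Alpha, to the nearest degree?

Δeast = 20.1 − 12.5 = 7.60; Δnorth = 2.9 − 5.6 = -2.70.
Bearing = atan2(Δeast, Δnorth) mod 360° = 109.56° ≈ 110°.

110°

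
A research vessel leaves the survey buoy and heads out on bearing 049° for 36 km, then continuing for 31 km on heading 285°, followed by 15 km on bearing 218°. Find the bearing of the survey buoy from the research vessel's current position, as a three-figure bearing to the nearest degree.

Leg 1 (049°, 36 km): east 36 sin 49° = 27.17, north 36 cos 49° = 23.62
Leg 2 (285°, 31 km): east 31 sin 285° = -29.94, north 31 cos 285° = 8.02
Leg 3 (218°, 15 km): east 15 sin 218° = -9.23, north 15 cos 218° = -11.82
Net displacement: -12.01 east, 19.82 north. Direction back to start is (12.01, -19.82): bearing = atan2(12.01, -19.82) mod 360° = 148.79° ≈ 149°.

149°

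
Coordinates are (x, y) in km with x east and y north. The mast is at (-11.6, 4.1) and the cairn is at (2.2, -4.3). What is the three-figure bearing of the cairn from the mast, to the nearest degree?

Δeast = 2.2 − -11.6 = 13.80; Δnorth = -4.3 − 4.1 = -8.40.
Bearing = atan2(Δeast, Δnorth) mod 360° = 121.33° ≈ 121°.

121°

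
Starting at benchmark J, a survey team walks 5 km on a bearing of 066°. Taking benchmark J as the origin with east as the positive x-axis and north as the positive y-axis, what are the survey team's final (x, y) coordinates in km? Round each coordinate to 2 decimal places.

(4.57, 2.03)

Leg 1 (066°, 5 km): east 5 sin 66° = 4.57, north 5 cos 66° = 2.03
Summing: 4.57 km east, 2.03 km north → (4.57, 2.03).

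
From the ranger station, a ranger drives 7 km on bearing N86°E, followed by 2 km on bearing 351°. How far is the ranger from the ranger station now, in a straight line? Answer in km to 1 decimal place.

Leg 1 (N86°E, 7 km): east 7 sin 86° = 6.98, north 7 cos 86° = 0.49
Leg 2 (351°, 2 km): east 2 sin 351° = -0.31, north 2 cos 351° = 1.98
Net: 6.67 east, 2.46 north. Distance = √((6.67)² + (2.46)²) = 7.111 km.

7.1 km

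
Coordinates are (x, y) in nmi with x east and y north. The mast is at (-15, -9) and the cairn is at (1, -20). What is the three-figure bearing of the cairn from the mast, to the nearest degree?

Δeast = 1 − -15 = 16.00; Δnorth = -20 − -9 = -11.00.
Bearing = atan2(Δeast, Δnorth) mod 360° = 124.51° ≈ 125°.

125°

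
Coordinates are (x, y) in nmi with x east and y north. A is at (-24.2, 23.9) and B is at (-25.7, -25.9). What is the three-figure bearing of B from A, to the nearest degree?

Δeast = -25.7 − -24.2 = -1.50; Δnorth = -25.9 − 23.9 = -49.80.
Bearing = atan2(Δeast, Δnorth) mod 360° = 181.73° ≈ 182°.

182°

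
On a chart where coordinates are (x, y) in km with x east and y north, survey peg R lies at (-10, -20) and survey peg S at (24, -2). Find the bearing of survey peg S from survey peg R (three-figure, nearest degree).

Δeast = 24 − -10 = 34.00; Δnorth = -2 − -20 = 18.00.
Bearing = atan2(Δeast, Δnorth) mod 360° = 62.10° ≈ 062°.

062°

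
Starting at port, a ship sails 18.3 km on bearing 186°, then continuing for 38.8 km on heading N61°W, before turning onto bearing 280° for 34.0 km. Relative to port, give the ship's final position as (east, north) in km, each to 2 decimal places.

(-69.33, 6.51)

Leg 1 (186°, 18.3 km): east 18.3 sin 186° = -1.91, north 18.3 cos 186° = -18.20
Leg 2 (N61°W, 38.8 km): east 38.8 sin 299° = -33.94, north 38.8 cos 299° = 18.81
Leg 3 (280°, 34.0 km): east 34.0 sin 280° = -33.48, north 34.0 cos 280° = 5.90
Summing: -69.33 km east, 6.51 km north → (-69.33, 6.51).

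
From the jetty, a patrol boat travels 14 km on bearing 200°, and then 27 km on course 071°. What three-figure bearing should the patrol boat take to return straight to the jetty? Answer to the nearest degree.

282°

Leg 1 (200°, 14 km): east 14 sin 200° = -4.79, north 14 cos 200° = -13.16
Leg 2 (071°, 27 km): east 27 sin 71° = 25.53, north 27 cos 71° = 8.79
Net displacement: 20.74 east, -4.37 north. Direction back to start is (-20.74, 4.37): bearing = atan2(-20.74, 4.37) mod 360° = 281.89° ≈ 282°.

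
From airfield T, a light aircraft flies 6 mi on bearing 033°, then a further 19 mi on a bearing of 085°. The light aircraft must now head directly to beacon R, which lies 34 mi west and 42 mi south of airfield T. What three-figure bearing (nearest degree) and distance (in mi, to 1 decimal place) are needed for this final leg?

Leg 1 (033°, 6 mi): east 6 sin 33° = 3.27, north 6 cos 33° = 5.03
Leg 2 (085°, 19 mi): east 19 sin 85° = 18.93, north 19 cos 85° = 1.66
Current position: (22.20, 6.69). Target: (-34, -42). Remaining: Δeast = -56.20, Δnorth = -48.69.
Bearing = atan2(-56.20, -48.69) mod 360° = 229.09°; distance = √((-56.20)² + (-48.69)²) = 74.354 mi.

229°, 74.4 mi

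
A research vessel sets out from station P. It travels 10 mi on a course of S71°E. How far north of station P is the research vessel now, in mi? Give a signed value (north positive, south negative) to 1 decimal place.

-3.3 mi

Leg 1 (S71°E, 10 mi): east 10 sin 109° = 9.46, north 10 cos 109° = -3.26
Net north component: -3.26 mi.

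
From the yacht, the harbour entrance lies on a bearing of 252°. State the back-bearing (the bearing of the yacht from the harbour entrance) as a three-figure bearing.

072°

Back-bearing = 252° − 180° = 072°.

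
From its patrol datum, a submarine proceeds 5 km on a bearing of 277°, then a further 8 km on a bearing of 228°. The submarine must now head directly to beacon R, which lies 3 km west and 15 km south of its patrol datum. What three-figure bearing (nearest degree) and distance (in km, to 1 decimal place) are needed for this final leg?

Leg 1 (277°, 5 km): east 5 sin 277° = -4.96, north 5 cos 277° = 0.61
Leg 2 (228°, 8 km): east 8 sin 228° = -5.95, north 8 cos 228° = -5.35
Current position: (-10.91, -4.74). Target: (-3, -15). Remaining: Δeast = 7.91, Δnorth = -10.26.
Bearing = atan2(7.91, -10.26) mod 360° = 142.37°; distance = √((7.91)² + (-10.26)²) = 12.951 km.

142°, 13.0 km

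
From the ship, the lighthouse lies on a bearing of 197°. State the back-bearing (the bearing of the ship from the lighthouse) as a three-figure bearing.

Back-bearing = 197° − 180° = 017°.

017°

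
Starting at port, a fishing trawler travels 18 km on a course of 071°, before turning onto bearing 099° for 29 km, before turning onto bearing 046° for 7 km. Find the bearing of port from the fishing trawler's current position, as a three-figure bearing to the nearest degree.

263°

Leg 1 (071°, 18 km): east 18 sin 71° = 17.02, north 18 cos 71° = 5.86
Leg 2 (099°, 29 km): east 29 sin 99° = 28.64, north 29 cos 99° = -4.54
Leg 3 (046°, 7 km): east 7 sin 46° = 5.04, north 7 cos 46° = 4.86
Net displacement: 50.70 east, 6.19 north. Direction back to start is (-50.70, -6.19): bearing = atan2(-50.70, -6.19) mod 360° = 263.04° ≈ 263°.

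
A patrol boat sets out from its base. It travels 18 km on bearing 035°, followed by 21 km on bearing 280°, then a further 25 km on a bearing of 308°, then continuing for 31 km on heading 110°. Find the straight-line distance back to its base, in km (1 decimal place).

Leg 1 (035°, 18 km): east 18 sin 35° = 10.32, north 18 cos 35° = 14.74
Leg 2 (280°, 21 km): east 21 sin 280° = -20.68, north 21 cos 280° = 3.65
Leg 3 (308°, 25 km): east 25 sin 308° = -19.70, north 25 cos 308° = 15.39
Leg 4 (110°, 31 km): east 31 sin 110° = 29.13, north 31 cos 110° = -10.60
Net: -0.93 east, 23.18 north. Distance = √((-0.93)² + (23.18)²) = 23.199 km.

23.2 km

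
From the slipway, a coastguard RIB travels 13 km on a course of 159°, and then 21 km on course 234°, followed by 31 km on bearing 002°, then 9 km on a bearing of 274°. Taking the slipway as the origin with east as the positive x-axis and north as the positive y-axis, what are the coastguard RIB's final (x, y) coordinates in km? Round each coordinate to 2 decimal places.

(-20.23, 7.13)

Leg 1 (159°, 13 km): east 13 sin 159° = 4.66, north 13 cos 159° = -12.14
Leg 2 (234°, 21 km): east 21 sin 234° = -16.99, north 21 cos 234° = -12.34
Leg 3 (002°, 31 km): east 31 sin 2° = 1.08, north 31 cos 2° = 30.98
Leg 4 (274°, 9 km): east 9 sin 274° = -8.98, north 9 cos 274° = 0.63
Summing: -20.23 km east, 7.13 km north → (-20.23, 7.13).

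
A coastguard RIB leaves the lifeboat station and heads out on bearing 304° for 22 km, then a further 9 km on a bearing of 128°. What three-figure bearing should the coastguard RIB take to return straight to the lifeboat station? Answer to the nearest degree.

121°

Leg 1 (304°, 22 km): east 22 sin 304° = -18.24, north 22 cos 304° = 12.30
Leg 2 (128°, 9 km): east 9 sin 128° = 7.09, north 9 cos 128° = -5.54
Net displacement: -11.15 east, 6.76 north. Direction back to start is (11.15, -6.76): bearing = atan2(11.15, -6.76) mod 360° = 121.24° ≈ 121°.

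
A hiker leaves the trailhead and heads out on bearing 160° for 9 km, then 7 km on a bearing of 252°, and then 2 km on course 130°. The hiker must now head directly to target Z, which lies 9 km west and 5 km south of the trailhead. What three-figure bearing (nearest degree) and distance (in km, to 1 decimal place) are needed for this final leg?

315°, 9.8 km

Leg 1 (160°, 9 km): east 9 sin 160° = 3.08, north 9 cos 160° = -8.46
Leg 2 (252°, 7 km): east 7 sin 252° = -6.66, north 7 cos 252° = -2.16
Leg 3 (130°, 2 km): east 2 sin 130° = 1.53, north 2 cos 130° = -1.29
Current position: (-2.05, -11.91). Target: (-9, -5). Remaining: Δeast = -6.95, Δnorth = 6.91.
Bearing = atan2(-6.95, 6.91) mod 360° = 314.81°; distance = √((-6.95)² + (6.91)²) = 9.800 km.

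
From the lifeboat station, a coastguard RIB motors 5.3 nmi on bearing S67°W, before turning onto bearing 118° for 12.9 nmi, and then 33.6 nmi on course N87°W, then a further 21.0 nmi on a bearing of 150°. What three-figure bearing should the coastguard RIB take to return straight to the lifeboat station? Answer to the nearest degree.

Leg 1 (S67°W, 5.3 nmi): east 5.3 sin 247° = -4.88, north 5.3 cos 247° = -2.07
Leg 2 (118°, 12.9 nmi): east 12.9 sin 118° = 11.39, north 12.9 cos 118° = -6.06
Leg 3 (N87°W, 33.6 nmi): east 33.6 sin 273° = -33.55, north 33.6 cos 273° = 1.76
Leg 4 (150°, 21.0 nmi): east 21.0 sin 150° = 10.50, north 21.0 cos 150° = -18.19
Net displacement: -16.54 east, -24.56 north. Direction back to start is (16.54, 24.56): bearing = atan2(16.54, 24.56) mod 360° = 33.97° ≈ 034°.

034°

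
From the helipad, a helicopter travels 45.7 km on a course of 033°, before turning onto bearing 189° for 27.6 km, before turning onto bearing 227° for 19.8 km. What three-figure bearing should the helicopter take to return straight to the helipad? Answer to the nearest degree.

Leg 1 (033°, 45.7 km): east 45.7 sin 33° = 24.89, north 45.7 cos 33° = 38.33
Leg 2 (189°, 27.6 km): east 27.6 sin 189° = -4.32, north 27.6 cos 189° = -27.26
Leg 3 (227°, 19.8 km): east 19.8 sin 227° = -14.48, north 19.8 cos 227° = -13.50
Net displacement: 6.09 east, -2.44 north. Direction back to start is (-6.09, 2.44): bearing = atan2(-6.09, 2.44) mod 360° = 291.80° ≈ 292°.

292°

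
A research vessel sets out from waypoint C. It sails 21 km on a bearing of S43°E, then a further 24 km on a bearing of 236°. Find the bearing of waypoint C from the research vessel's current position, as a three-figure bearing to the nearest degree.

Leg 1 (S43°E, 21 km): east 21 sin 137° = 14.32, north 21 cos 137° = -15.36
Leg 2 (236°, 24 km): east 24 sin 236° = -19.90, north 24 cos 236° = -13.42
Net displacement: -5.57 east, -28.78 north. Direction back to start is (5.57, 28.78): bearing = atan2(5.57, 28.78) mod 360° = 10.96° ≈ 011°.

011°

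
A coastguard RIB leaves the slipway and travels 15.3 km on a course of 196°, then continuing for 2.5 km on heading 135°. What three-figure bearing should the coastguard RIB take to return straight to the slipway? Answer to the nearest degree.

008°

Leg 1 (196°, 15.3 km): east 15.3 sin 196° = -4.22, north 15.3 cos 196° = -14.71
Leg 2 (135°, 2.5 km): east 2.5 sin 135° = 1.77, north 2.5 cos 135° = -1.77
Net displacement: -2.45 east, -16.48 north. Direction back to start is (2.45, 16.48): bearing = atan2(2.45, 16.48) mod 360° = 8.46° ≈ 008°.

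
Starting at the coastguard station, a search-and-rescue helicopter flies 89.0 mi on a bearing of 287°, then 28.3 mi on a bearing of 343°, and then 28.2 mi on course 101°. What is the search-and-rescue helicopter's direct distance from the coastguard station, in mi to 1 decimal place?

Leg 1 (287°, 89.0 mi): east 89.0 sin 287° = -85.11, north 89.0 cos 287° = 26.02
Leg 2 (343°, 28.3 mi): east 28.3 sin 343° = -8.27, north 28.3 cos 343° = 27.06
Leg 3 (101°, 28.2 mi): east 28.2 sin 101° = 27.68, north 28.2 cos 101° = -5.38
Net: -65.70 east, 47.70 north. Distance = √((-65.70)² + (47.70)²) = 81.195 mi.

81.2 mi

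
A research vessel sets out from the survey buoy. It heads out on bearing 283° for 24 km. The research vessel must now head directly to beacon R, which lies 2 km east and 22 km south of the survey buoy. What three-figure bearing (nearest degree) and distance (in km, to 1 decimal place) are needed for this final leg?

Leg 1 (283°, 24 km): east 24 sin 283° = -23.38, north 24 cos 283° = 5.40
Current position: (-23.38, 5.40). Target: (2, -22). Remaining: Δeast = 25.38, Δnorth = -27.40.
Bearing = atan2(25.38, -27.40) mod 360° = 137.19°; distance = √((25.38)² + (-27.40)²) = 37.351 km.

137°, 37.4 km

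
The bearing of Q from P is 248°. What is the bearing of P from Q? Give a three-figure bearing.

Back-bearing = 248° − 180° = 068°.

068°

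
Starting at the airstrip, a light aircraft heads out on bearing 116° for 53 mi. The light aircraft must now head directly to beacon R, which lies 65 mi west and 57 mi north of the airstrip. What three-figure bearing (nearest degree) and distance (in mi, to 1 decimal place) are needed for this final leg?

Leg 1 (116°, 53 mi): east 53 sin 116° = 47.64, north 53 cos 116° = -23.23
Current position: (47.64, -23.23). Target: (-65, 57). Remaining: Δeast = -112.64, Δnorth = 80.23.
Bearing = atan2(-112.64, 80.23) mod 360° = 305.46°; distance = √((-112.64)² + (80.23)²) = 138.291 mi.

305°, 138.3 mi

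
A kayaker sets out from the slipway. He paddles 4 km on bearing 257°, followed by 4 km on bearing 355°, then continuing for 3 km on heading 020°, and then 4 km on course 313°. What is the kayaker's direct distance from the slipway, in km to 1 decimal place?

10.6 km

Leg 1 (257°, 4 km): east 4 sin 257° = -3.90, north 4 cos 257° = -0.90
Leg 2 (355°, 4 km): east 4 sin 355° = -0.35, north 4 cos 355° = 3.98
Leg 3 (020°, 3 km): east 3 sin 20° = 1.03, north 3 cos 20° = 2.82
Leg 4 (313°, 4 km): east 4 sin 313° = -2.93, north 4 cos 313° = 2.73
Net: -6.15 east, 8.63 north. Distance = √((-6.15)² + (8.63)²) = 10.596 km.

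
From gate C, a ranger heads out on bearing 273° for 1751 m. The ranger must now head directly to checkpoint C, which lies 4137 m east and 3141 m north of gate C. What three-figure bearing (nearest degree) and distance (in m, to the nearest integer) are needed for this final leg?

Leg 1 (273°, 1751 m): east 1751 sin 273° = -1748.60, north 1751 cos 273° = 91.64
Current position: (-1748.60, 91.64). Target: (4137, 3141). Remaining: Δeast = 5885.60, Δnorth = 3049.36.
Bearing = atan2(5885.60, 3049.36) mod 360° = 62.61°; distance = √((5885.60)² + (3049.36)²) = 6628.641 m.

063°, 6629 m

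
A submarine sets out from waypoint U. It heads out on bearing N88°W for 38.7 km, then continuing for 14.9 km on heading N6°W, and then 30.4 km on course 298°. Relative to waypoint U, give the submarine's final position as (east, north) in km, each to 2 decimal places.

Leg 1 (N88°W, 38.7 km): east 38.7 sin 272° = -38.68, north 38.7 cos 272° = 1.35
Leg 2 (N6°W, 14.9 km): east 14.9 sin 354° = -1.56, north 14.9 cos 354° = 14.82
Leg 3 (298°, 30.4 km): east 30.4 sin 298° = -26.84, north 30.4 cos 298° = 14.27
Summing: -67.08 km east, 30.44 km north → (-67.08, 30.44).

(-67.08, 30.44)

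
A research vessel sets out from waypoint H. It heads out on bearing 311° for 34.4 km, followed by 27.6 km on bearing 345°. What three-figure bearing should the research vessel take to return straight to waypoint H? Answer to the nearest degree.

146°

Leg 1 (311°, 34.4 km): east 34.4 sin 311° = -25.96, north 34.4 cos 311° = 22.57
Leg 2 (345°, 27.6 km): east 27.6 sin 345° = -7.14, north 27.6 cos 345° = 26.66
Net displacement: -33.11 east, 49.23 north. Direction back to start is (33.11, -49.23): bearing = atan2(33.11, -49.23) mod 360° = 146.08° ≈ 146°.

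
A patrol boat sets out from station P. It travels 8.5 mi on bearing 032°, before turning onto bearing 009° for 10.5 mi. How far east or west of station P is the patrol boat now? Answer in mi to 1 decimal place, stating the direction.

Leg 1 (032°, 8.5 mi): east 8.5 sin 32° = 4.50, north 8.5 cos 32° = 7.21
Leg 2 (009°, 10.5 mi): east 10.5 sin 9° = 1.64, north 10.5 cos 9° = 10.37
Net east component: 6.15 mi.

6.1 mi east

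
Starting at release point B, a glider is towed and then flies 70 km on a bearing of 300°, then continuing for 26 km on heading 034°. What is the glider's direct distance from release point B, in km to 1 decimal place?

73.0 km

Leg 1 (300°, 70 km): east 70 sin 300° = -60.62, north 70 cos 300° = 35.00
Leg 2 (034°, 26 km): east 26 sin 34° = 14.54, north 26 cos 34° = 21.55
Net: -46.08 east, 56.55 north. Distance = √((-46.08)² + (56.55)²) = 72.953 km.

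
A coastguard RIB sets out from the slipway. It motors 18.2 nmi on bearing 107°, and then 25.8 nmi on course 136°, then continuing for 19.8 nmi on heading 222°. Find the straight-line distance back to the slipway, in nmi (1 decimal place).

Leg 1 (107°, 18.2 nmi): east 18.2 sin 107° = 17.40, north 18.2 cos 107° = -5.32
Leg 2 (136°, 25.8 nmi): east 25.8 sin 136° = 17.92, north 25.8 cos 136° = -18.56
Leg 3 (222°, 19.8 nmi): east 19.8 sin 222° = -13.25, north 19.8 cos 222° = -14.71
Net: 22.08 east, -38.59 north. Distance = √((22.08)² + (-38.59)²) = 44.463 nmi.

44.5 nmi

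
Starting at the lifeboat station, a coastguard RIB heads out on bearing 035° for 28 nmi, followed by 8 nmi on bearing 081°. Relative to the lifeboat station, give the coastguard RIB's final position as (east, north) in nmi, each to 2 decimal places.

Leg 1 (035°, 28 nmi): east 28 sin 35° = 16.06, north 28 cos 35° = 22.94
Leg 2 (081°, 8 nmi): east 8 sin 81° = 7.90, north 8 cos 81° = 1.25
Summing: 23.96 nmi east, 24.19 nmi north → (23.96, 24.19).

(23.96, 24.19)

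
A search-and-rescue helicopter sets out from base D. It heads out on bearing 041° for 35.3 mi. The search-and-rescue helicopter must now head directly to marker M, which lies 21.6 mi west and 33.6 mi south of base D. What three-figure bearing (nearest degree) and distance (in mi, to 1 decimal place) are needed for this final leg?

Leg 1 (041°, 35.3 mi): east 35.3 sin 41° = 23.16, north 35.3 cos 41° = 26.64
Current position: (23.16, 26.64). Target: (-21.6, -33.6). Remaining: Δeast = -44.76, Δnorth = -60.24.
Bearing = atan2(-44.76, -60.24) mod 360° = 216.61°; distance = √((-44.76)² + (-60.24)²) = 75.049 mi.

217°, 75.0 mi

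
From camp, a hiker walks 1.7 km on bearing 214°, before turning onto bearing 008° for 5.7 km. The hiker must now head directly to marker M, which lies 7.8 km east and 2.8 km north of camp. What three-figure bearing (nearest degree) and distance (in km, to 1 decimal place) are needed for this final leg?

100°, 8.1 km

Leg 1 (214°, 1.7 km): east 1.7 sin 214° = -0.95, north 1.7 cos 214° = -1.41
Leg 2 (008°, 5.7 km): east 5.7 sin 8° = 0.79, north 5.7 cos 8° = 5.64
Current position: (-0.16, 4.24). Target: (7.8, 2.8). Remaining: Δeast = 7.96, Δnorth = -1.44.
Bearing = atan2(7.96, -1.44) mod 360° = 100.22°; distance = √((7.96)² + (-1.44)²) = 8.086 km.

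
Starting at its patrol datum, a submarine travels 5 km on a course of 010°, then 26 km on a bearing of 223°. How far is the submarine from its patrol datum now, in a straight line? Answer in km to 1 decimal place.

Leg 1 (010°, 5 km): east 5 sin 10° = 0.87, north 5 cos 10° = 4.92
Leg 2 (223°, 26 km): east 26 sin 223° = -17.73, north 26 cos 223° = -19.02
Net: -16.86 east, -14.09 north. Distance = √((-16.86)² + (-14.09)²) = 21.976 km.

22.0 km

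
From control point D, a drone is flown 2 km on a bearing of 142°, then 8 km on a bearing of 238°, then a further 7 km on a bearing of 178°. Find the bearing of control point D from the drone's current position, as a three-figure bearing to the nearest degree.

023°

Leg 1 (142°, 2 km): east 2 sin 142° = 1.23, north 2 cos 142° = -1.58
Leg 2 (238°, 8 km): east 8 sin 238° = -6.78, north 8 cos 238° = -4.24
Leg 3 (178°, 7 km): east 7 sin 178° = 0.24, north 7 cos 178° = -7.00
Net displacement: -5.31 east, -12.81 north. Direction back to start is (5.31, 12.81): bearing = atan2(5.31, 12.81) mod 360° = 22.51° ≈ 023°.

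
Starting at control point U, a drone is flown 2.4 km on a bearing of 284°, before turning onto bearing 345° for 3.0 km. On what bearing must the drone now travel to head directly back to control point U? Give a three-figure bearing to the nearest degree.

138°

Leg 1 (284°, 2.4 km): east 2.4 sin 284° = -2.33, north 2.4 cos 284° = 0.58
Leg 2 (345°, 3.0 km): east 3.0 sin 345° = -0.78, north 3.0 cos 345° = 2.90
Net displacement: -3.11 east, 3.48 north. Direction back to start is (3.11, -3.48): bearing = atan2(3.11, -3.48) mod 360° = 138.24° ≈ 138°.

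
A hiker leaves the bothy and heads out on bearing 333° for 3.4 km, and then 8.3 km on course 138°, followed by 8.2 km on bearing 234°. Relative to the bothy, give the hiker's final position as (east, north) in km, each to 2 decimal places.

Leg 1 (333°, 3.4 km): east 3.4 sin 333° = -1.54, north 3.4 cos 333° = 3.03
Leg 2 (138°, 8.3 km): east 8.3 sin 138° = 5.55, north 8.3 cos 138° = -6.17
Leg 3 (234°, 8.2 km): east 8.2 sin 234° = -6.63, north 8.2 cos 234° = -4.82
Summing: -2.62 km east, -7.96 km north → (-2.62, -7.96).

(-2.62, -7.96)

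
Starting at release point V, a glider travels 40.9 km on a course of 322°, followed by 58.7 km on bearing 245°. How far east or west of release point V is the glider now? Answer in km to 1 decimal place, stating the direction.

78.4 km west

Leg 1 (322°, 40.9 km): east 40.9 sin 322° = -25.18, north 40.9 cos 322° = 32.23
Leg 2 (245°, 58.7 km): east 58.7 sin 245° = -53.20, north 58.7 cos 245° = -24.81
Net east component: -78.38 km.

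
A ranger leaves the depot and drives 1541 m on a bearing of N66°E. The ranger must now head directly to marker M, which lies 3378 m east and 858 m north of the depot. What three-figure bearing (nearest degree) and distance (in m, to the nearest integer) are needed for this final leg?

083°, 1984 m

Leg 1 (N66°E, 1541 m): east 1541 sin 66° = 1407.77, north 1541 cos 66° = 626.78
Current position: (1407.77, 626.78). Target: (3378, 858). Remaining: Δeast = 1970.23, Δnorth = 231.22.
Bearing = atan2(1970.23, 231.22) mod 360° = 83.31°; distance = √((1970.23)² + (231.22)²) = 1983.748 m.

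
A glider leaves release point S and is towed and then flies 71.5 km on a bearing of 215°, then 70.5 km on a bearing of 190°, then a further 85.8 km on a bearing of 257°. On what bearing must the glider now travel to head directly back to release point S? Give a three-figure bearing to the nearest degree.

Leg 1 (215°, 71.5 km): east 71.5 sin 215° = -41.01, north 71.5 cos 215° = -58.57
Leg 2 (190°, 70.5 km): east 70.5 sin 190° = -12.24, north 70.5 cos 190° = -69.43
Leg 3 (257°, 85.8 km): east 85.8 sin 257° = -83.60, north 85.8 cos 257° = -19.30
Net displacement: -136.85 east, -147.30 north. Direction back to start is (136.85, 147.30): bearing = atan2(136.85, 147.30) mod 360° = 42.89° ≈ 043°.

043°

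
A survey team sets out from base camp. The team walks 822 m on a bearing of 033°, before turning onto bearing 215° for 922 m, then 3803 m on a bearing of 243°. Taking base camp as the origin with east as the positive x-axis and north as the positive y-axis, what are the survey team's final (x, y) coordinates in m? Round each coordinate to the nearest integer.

Leg 1 (033°, 822 m): east 822 sin 33° = 447.69, north 822 cos 33° = 689.39
Leg 2 (215°, 922 m): east 922 sin 215° = -528.84, north 922 cos 215° = -755.26
Leg 3 (243°, 3803 m): east 3803 sin 243° = -3388.50, north 3803 cos 243° = -1726.53
Summing: -3469.64 m east, -1792.40 m north → (-3470, -1792).

(-3470, -1792)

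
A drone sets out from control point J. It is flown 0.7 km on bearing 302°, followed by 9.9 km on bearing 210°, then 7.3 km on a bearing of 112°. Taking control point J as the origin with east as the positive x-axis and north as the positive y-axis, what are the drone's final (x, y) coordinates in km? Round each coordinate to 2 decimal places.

(1.22, -10.94)

Leg 1 (302°, 0.7 km): east 0.7 sin 302° = -0.59, north 0.7 cos 302° = 0.37
Leg 2 (210°, 9.9 km): east 9.9 sin 210° = -4.95, north 9.9 cos 210° = -8.57
Leg 3 (112°, 7.3 km): east 7.3 sin 112° = 6.77, north 7.3 cos 112° = -2.73
Summing: 1.22 km east, -10.94 km north → (1.22, -10.94).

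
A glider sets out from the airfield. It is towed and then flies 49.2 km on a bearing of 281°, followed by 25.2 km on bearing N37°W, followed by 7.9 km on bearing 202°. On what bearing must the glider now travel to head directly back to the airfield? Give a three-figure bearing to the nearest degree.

Leg 1 (281°, 49.2 km): east 49.2 sin 281° = -48.30, north 49.2 cos 281° = 9.39
Leg 2 (N37°W, 25.2 km): east 25.2 sin 323° = -15.17, north 25.2 cos 323° = 20.13
Leg 3 (202°, 7.9 km): east 7.9 sin 202° = -2.96, north 7.9 cos 202° = -7.32
Net displacement: -66.42 east, 22.19 north. Direction back to start is (66.42, -22.19): bearing = atan2(66.42, -22.19) mod 360° = 108.47° ≈ 108°.

108°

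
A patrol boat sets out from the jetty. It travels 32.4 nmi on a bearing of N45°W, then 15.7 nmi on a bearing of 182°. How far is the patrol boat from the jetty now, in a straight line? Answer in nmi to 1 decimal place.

Leg 1 (N45°W, 32.4 nmi): east 32.4 sin 315° = -22.91, north 32.4 cos 315° = 22.91
Leg 2 (182°, 15.7 nmi): east 15.7 sin 182° = -0.55, north 15.7 cos 182° = -15.69
Net: -23.46 east, 7.22 north. Distance = √((-23.46)² + (7.22)²) = 24.544 nmi.

24.5 nmi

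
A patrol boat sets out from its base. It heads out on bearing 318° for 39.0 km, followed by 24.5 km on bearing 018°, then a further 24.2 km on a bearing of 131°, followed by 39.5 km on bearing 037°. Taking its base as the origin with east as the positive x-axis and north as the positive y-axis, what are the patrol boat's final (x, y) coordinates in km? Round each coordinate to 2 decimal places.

(23.51, 67.95)

Leg 1 (318°, 39.0 km): east 39.0 sin 318° = -26.10, north 39.0 cos 318° = 28.98
Leg 2 (018°, 24.5 km): east 24.5 sin 18° = 7.57, north 24.5 cos 18° = 23.30
Leg 3 (131°, 24.2 km): east 24.2 sin 131° = 18.26, north 24.2 cos 131° = -15.88
Leg 4 (037°, 39.5 km): east 39.5 sin 37° = 23.77, north 39.5 cos 37° = 31.55
Summing: 23.51 km east, 67.95 km north → (23.51, 67.95).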